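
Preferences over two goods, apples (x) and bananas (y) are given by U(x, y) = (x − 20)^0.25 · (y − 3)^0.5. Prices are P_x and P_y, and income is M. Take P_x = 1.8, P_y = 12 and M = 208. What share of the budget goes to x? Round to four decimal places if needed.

share on x = 0.391

This is Cobb-Douglas in (x−20, y−3): tangency gives 0.25·P_y·(y−3) = 0.5·P_x·(x−20).
Substituting into the budget: x* = 20 + 1/3·(M − 20·P_x − 3·P_y)/P_x, and y* = 3 + 2/3·(…)/P_y.
Discretionary income = 208 − 20·1.8 − 3·12 = 136; x* = 20 + 1/3·136/1.8 = 45.1852; y* = 3 + 2/3·136/12 = 10.5556.
Expenditure on x: 1.8·45.1852 = 81.3333; share = 0.391.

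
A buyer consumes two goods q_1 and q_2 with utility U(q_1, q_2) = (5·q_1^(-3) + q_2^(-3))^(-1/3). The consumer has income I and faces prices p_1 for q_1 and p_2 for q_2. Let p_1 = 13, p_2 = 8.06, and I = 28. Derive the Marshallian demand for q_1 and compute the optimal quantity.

q_1* = 1.4679

From the CES first-order condition, 5·(q_2/q_1)^(4) = p_1/p_2.
Solve for the ratio: q_2/q_1 = [(1/5)·p_1/p_2]^(0.25).
Substitute q_2 = (q_2/q_1)·q_1 into the budget: q_1* = I/(p_1 + p_2·(q_2/q_1)).
Numerically q_2/q_1 = 0.753632, so q_1* = 28/(13 + 8.06·0.753632) = 1.4679.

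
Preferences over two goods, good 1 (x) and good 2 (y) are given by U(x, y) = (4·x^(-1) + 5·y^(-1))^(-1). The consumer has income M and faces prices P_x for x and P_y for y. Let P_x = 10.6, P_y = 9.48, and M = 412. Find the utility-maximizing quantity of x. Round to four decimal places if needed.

Substitute y = (y/x)·x into the budget: x* = M/(P_x + P_y·(y/x)).
Numerically y/x = 1.182235, so x* = 412/(10.6 + 9.48·1.182235) = 18.8925.

x* = 18.8925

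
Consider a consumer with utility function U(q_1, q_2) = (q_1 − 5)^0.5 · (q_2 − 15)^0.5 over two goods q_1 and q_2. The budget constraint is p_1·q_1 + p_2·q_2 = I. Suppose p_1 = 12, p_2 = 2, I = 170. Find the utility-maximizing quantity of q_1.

MRS = (q_2−15)/(q_1−5). Tangency with p_1/p_2 gives q_2−15 = (p_1/p_2)·(q_1−5).
Substituting into the budget: q_1* = 5 + 0.5·(I − 5·p_1 − 15·p_2)/p_1, and q_2* = 15 + 0.5·(…)/p_2.
Discretionary income = 170 − 5·12 − 15·2 = 80; q_1* = 5 + 0.5·80/12 = 8.3333.

q_1* = 8.3333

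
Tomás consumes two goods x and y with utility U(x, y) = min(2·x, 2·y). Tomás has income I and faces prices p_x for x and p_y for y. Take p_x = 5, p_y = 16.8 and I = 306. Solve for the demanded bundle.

Leontief preferences: the optimum is at the kink where x/2 = y/2, i.e. y = x.
Budget: p_x·x + p_y·x = I, so (2·p_x + 2·p_y)·x = 2·I.
Demand: x*(p_x,p_y,I) = 2·I/(2·p_x + 2·p_y), y* = 2·I/(2·p_x + 2·p_y).
Here 2·5 + 2·16.8 = 43.6, giving x* = 14.0367 and y* = 14.0367.

x* = 14.0367, y* = 14.0367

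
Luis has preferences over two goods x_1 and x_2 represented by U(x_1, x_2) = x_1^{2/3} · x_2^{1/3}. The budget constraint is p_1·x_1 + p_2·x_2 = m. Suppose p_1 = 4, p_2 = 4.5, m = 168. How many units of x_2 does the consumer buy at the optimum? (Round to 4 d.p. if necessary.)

MU_x_1/MU_x_2 = (2/3·x_2)/(1/3·x_1); tangency sets this equal to p_1/p_2.
So 2/3·p_2·x_2 = 1/3·p_1·x_1; combined with the budget, a share 2/3 of income goes to x_1.
Demand: x_1*(p_1,p_2,m) = 2/3·m/p_1 and x_2* = 1/3·m/p_2.
At p_1=4, p_2=4.5, m=168: x_2* = 1/3·168/4.5 = 12.4444.

x_2* = 12.4444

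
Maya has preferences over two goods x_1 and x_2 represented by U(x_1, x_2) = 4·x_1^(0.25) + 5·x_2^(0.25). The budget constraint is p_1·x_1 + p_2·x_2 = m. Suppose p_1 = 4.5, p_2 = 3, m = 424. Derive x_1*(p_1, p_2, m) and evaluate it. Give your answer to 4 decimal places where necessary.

x_1* = 37.0752

MU_x_1 ∝ 4·x_1^(-0.75), MU_x_2 ∝ 5·x_2^(-0.75), so MRS = (4/5)·(x_2/x_1)^(0.75) = p_1/p_2.
Solve for the ratio: x_2/x_1 = [(5/4)·p_1/p_2]^(4/3).
With the ratio pinned down, the budget gives x_1* = m/(p_1 + p_2·(x_2/x_1)) and x_2* = (x_2/x_1)·x_1*.
Numerically x_2/x_1 = 2.312074, so x_1* = 424/(4.5 + 3·2.312074) = 37.0752.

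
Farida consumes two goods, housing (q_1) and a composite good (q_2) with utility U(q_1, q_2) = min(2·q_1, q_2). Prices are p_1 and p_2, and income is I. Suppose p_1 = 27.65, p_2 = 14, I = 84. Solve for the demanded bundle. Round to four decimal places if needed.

q_1* = 1.5094, q_2* = 3.0189

Here 27.65 + 2·14 = 55.65, giving q_1* = 1.5094 and q_2* = 3.0189.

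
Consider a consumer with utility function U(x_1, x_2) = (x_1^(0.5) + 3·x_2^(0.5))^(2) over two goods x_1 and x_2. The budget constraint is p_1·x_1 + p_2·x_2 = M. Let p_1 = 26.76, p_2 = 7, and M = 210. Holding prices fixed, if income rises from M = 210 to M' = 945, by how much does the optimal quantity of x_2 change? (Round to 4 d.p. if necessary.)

From the CES first-order condition, (1/3)·(x_2/x_1)^(0.5) = p_1/p_2.
Solve for the ratio: x_2/x_1 = [3·p_1/p_2]^(2).
With the ratio pinned down, the budget gives x_1* = M/(p_1 + p_2·(x_2/x_1)) and x_2* = (x_2/x_1)·x_1*.
Numerically x_2/x_1 = 131.528131, so x_1* = 210/(26.76 + 7·131.528131) = 0.2216 and x_2* = 131.528131·0.2216 = 29.1527.
At M' = 945: x_2* = 131.1871. Change: 131.1871 − 29.1527 = 102.0344.

Δx_2* = 102.0344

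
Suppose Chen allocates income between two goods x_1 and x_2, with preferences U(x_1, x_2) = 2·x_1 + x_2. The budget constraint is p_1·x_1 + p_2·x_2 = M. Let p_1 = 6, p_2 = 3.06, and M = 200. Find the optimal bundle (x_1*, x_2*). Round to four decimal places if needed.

Linear utility — the consumer picks whichever good has higher MU/price: 2/6 = 0.3333 vs 1/3.06 = 0.3268.
x_1 gives more utility per dollar, so spend all income on x_1: x_1* = M/p_1, x_2* = 0.
Numerically: x_1* = 33.3333, x_2* = 0.

x_1* = 33.3333, x_2* = 0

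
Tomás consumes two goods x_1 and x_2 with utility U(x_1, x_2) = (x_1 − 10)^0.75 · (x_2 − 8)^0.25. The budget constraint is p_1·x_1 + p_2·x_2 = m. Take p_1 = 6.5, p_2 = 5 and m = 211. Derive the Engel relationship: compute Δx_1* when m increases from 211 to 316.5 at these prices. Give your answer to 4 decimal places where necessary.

Substituting into the budget: x_1* = 10 + 0.75·(m − 10·p_1 − 8·p_2)/p_1, and x_2* = 8 + 0.25·(…)/p_2.
Discretionary income = 211 − 10·6.5 − 8·5 = 106; x_1* = 10 + 0.75·106/6.5 = 22.2308.
At m' = 316.5: x_1* = 34.4038. Change: 34.4038 − 22.2308 = 12.1731.

Δx_1* = 12.1731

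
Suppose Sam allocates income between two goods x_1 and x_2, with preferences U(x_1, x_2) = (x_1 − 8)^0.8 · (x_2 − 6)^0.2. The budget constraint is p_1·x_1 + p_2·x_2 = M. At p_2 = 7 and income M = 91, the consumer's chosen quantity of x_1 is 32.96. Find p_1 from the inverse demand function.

MRS = 4·(x_2−6)/(x_1−8). Tangency with p_1/p_2 gives x_2−6 = (1/4)·(p_1/p_2)·(x_1−8).
After buying the subsistence bundle (8, 6), a share 0.8 of the remaining income goes to x_1: x_1* = 8 + 0.8·(M − 8p_1 − 6p_2)/p_1.
Set x_1* = 32.96 in the demand function and solve for p_1: p_1 = 1.25.

p_1 = 1.25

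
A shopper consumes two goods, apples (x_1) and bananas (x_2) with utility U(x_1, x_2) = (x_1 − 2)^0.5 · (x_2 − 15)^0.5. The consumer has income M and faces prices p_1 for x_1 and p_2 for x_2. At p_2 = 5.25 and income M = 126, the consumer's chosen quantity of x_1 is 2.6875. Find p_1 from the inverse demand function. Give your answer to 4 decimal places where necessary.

p_1 = 14

Let x_1' = x_1−2, x_2' = x_2−15. MRS = x_2'/x_1' = p_1/p_2.
Substituting into the budget: x_1* = 2 + 0.5·(M − 2·p_1 − 15·p_2)/p_1, and x_2* = 15 + 0.5·(…)/p_2.
Set x_1* = 2.6875 in the demand function and solve for p_1: p_1 = 14.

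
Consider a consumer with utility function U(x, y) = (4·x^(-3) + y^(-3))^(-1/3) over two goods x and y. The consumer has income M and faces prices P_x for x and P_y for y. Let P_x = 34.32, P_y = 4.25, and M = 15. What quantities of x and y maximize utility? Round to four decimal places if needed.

x* = 0.3808, y* = 0.454

MU_x ∝ 4·x^(-4), MU_y ∝ y^(-4), so MRS = 4·(y/x)^(4) = P_x/P_y.
Hence y/x = ((1/4)·P_x/P_y)^(1/(4)), i.e. raised to the 0.25 power.
With the ratio pinned down, the budget gives x* = M/(P_x + P_y·(y/x)) and y* = (y/x)·x*.
Numerically y/x = 1.191995, so x* = 15/(34.32 + 4.25·1.191995) = 0.3808 and y* = 1.191995·0.3808 = 0.454.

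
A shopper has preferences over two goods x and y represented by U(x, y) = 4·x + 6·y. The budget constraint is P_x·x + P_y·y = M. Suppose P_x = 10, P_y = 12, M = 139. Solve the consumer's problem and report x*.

y gives more utility per dollar, so spend all income on y: y* = M/P_y, x* = 0.
Numerically: x* = 0, y* = 11.5833.

x* = 0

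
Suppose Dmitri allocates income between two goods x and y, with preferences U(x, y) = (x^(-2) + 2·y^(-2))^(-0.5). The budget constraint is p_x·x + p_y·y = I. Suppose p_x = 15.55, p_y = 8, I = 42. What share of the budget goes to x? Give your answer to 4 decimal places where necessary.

share on x = 0.5528

MU_x ∝ x^(-3), MU_y ∝ 2·y^(-3), so MRS = (1/2)·(y/x)^(3) = p_x/p_y.
Hence y/x = (2·p_x/p_y)^(1/(3)), i.e. raised to the 1/3 power.
Substitute y = (y/x)·x into the budget: x* = I/(p_x + p_y·(y/x)).
Numerically y/x = 1.572377, so x* = 42/(15.55 + 8·1.572377) = 1.4931 and y* = 1.572377·1.4931 = 2.3477.
Expenditure on x: 15.55·1.4931 = 23.218; share = 0.5528.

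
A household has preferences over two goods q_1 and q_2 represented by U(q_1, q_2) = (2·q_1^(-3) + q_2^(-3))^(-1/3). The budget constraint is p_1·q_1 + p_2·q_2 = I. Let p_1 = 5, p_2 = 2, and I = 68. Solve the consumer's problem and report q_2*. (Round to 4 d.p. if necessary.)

q_2* = 10.106

MU_q_1 ∝ 2·q_1^(-4), MU_q_2 ∝ q_2^(-4), so MRS = 2·(q_2/q_1)^(4) = p_1/p_2.
Hence q_2/q_1 = ((1/2)·p_1/p_2)^(1/(4)), i.e. raised to the 0.25 power.
Substitute q_2 = (q_2/q_1)·q_1 into the budget: q_1* = I/(p_1 + p_2·(q_2/q_1)).
Numerically q_2/q_1 = 1.057371, so q_1* = 68/(5 + 2·1.057371) = 9.5576 and q_2* = 1.057371·9.5576 = 10.106.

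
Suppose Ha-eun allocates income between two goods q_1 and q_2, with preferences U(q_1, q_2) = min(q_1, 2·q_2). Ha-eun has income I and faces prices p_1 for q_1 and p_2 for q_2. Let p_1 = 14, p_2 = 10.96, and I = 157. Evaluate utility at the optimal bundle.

With perfect complements, no substitution: consume in ratio q_1:q_2 = 2:1.
Budget: p_1·q_1 + p_2·(1/2)·q_1 = I, so (2·p_1 + p_2)·q_1 = 2·I.
Demand: q_1*(p_1,p_2,I) = 2·I/(2·p_1 + p_2), q_2* = I/(2·p_1 + p_2).
Here 2·14 + 10.96 = 38.96, giving q_1* = 8.0595 and q_2* = 4.0298.
Utility at the optimum: U(8.0595, 4.0298) = 8.0595.

V = 8.0595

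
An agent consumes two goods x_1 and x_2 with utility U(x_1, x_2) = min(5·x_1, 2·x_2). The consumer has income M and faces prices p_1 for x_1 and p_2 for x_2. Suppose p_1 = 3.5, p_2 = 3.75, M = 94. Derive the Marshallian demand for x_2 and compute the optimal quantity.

Demand: x_1*(p_1,p_2,M) = 2·M/(2·p_1 + 5·p_2), x_2* = 5·M/(2·p_1 + 5·p_2).
Here 2·3.5 + 5·3.75 = 25.75, giving x_2* = 18.2524.

x_2* = 18.2524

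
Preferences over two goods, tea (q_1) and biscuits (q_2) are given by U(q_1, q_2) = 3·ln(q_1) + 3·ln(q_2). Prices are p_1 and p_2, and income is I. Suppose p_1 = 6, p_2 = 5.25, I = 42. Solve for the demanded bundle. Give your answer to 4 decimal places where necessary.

q_1* = 3.5, q_2* = 4

The MRS is q_2/q_1. Set MRS = p_1/p_2.
So 3·p_2·q_2 = 3·p_1·q_1; combined with the budget, a share 0.5 of income goes to q_1.
Demand: q_1*(p_1,p_2,I) = 0.5·I/p_1 and q_2* = 0.5·I/p_2.
At p_1=6, p_2=5.25, I=42: q_1* = 0.5·42/6 = 3.5, q_2* = 4.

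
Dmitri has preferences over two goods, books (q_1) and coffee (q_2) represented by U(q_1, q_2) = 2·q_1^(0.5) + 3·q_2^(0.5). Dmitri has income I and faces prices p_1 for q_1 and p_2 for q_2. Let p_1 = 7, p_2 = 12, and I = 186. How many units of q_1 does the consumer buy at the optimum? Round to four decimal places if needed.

Substitute q_2 = (q_2/q_1)·q_1 into the budget: q_1* = I/(p_1 + p_2·(q_2/q_1)).
Numerically q_2/q_1 = 0.765625, so q_1* = 186/(7 + 12·0.765625) = 11.4903.

q_1* = 11.4903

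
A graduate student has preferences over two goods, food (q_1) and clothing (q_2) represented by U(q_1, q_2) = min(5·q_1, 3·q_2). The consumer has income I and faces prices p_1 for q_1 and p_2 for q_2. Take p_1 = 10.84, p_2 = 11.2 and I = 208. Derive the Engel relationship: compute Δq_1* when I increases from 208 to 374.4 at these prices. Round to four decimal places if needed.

Δq_1* = 5.6394

Leontief preferences: the optimum is at the kink where q_1/3 = q_2/5, i.e. q_2 = (5/3)·q_1.
Budget: p_1·q_1 + p_2·(5/3)·q_1 = I, so (3·p_1 + 5·p_2)·q_1 = 3·I.
Demand: q_1*(p_1,p_2,I) = 3·I/(3·p_1 + 5·p_2), q_2* = 5·I/(3·p_1 + 5·p_2).
Here 3·10.84 + 5·11.2 = 88.52, giving q_1* = 7.0493.
At I' = 374.4: q_1* = 12.6887. Change: 12.6887 − 7.0493 = 5.6394.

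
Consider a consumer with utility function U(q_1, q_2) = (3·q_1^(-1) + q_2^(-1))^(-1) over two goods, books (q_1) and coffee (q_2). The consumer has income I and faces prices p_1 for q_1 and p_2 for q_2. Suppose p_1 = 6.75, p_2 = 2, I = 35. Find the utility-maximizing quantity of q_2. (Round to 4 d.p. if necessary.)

q_2* = 4.1846

MU_q_1 ∝ 3·q_1^(-2), MU_q_2 ∝ q_2^(-2), so MRS = 3·(q_2/q_1)^(2) = p_1/p_2.
Solve for the ratio: q_2/q_1 = [(1/3)·p_1/p_2]^(0.5).
Substitute q_2 = (q_2/q_1)·q_1 into the budget: q_1* = I/(p_1 + p_2·(q_2/q_1)).
Numerically q_2/q_1 = 1.06066, so q_1* = 35/(6.75 + 2·1.06066) = 3.9453 and q_2* = 1.06066·3.9453 = 4.1846.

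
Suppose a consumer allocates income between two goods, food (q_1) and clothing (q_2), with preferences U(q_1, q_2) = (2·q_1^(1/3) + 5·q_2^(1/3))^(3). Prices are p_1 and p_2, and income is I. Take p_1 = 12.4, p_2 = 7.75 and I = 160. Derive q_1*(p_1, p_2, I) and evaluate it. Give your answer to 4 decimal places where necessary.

q_1* = 2.1505

With the ratio pinned down, the budget gives q_1* = I/(p_1 + p_2·(q_2/q_1)) and q_2* = (q_2/q_1)·q_1*.
Numerically q_2/q_1 = 8, so q_1* = 160/(12.4 + 7.75·8) = 2.1505.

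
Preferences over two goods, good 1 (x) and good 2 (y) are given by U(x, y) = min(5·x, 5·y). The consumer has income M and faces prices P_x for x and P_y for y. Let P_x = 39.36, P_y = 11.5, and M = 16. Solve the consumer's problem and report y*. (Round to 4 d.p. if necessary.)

y* = 0.3146

Here 5·39.36 + 5·11.5 = 254.3, giving y* = 0.3146.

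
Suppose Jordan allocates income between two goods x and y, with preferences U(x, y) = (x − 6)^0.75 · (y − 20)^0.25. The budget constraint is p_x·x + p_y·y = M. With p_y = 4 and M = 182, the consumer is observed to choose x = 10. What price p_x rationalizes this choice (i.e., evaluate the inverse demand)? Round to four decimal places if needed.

p_x = 9

MRS = 3·(y−20)/(x−6). Tangency with p_x/p_y gives y−20 = (1/3)·(p_x/p_y)·(x−6).
Substituting into the budget: x* = 6 + 0.75·(M − 6·p_x − 20·p_y)/p_x, and y* = 20 + 0.25·(…)/p_y.
Set x* = 10 in the demand function and solve for p_x: p_x = 9.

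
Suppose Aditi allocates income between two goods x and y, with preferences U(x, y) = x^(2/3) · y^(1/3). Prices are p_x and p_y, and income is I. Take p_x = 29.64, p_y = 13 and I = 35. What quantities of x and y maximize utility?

x* = 0.7872, y* = 0.8974

MU_x/MU_y = (2/3·y)/(1/3·x); tangency sets this equal to p_x/p_y.
Rearranging, p_y·y = (1/2)·p_x·x. Substituting into the budget gives p_x·x·(1 + (1/2)) = I.
Demand: x*(p_x,p_y,I) = 2/3·I/p_x and y* = 1/3·I/p_y.
At p_x=29.64, p_y=13, I=35: x* = 2/3·35/29.64 = 0.7872, y* = 0.8974.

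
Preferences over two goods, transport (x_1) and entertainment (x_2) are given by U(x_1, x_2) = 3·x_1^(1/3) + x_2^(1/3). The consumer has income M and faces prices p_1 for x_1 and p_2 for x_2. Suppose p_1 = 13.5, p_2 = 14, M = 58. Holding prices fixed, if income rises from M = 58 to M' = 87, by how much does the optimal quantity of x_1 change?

MU_x_1 ∝ 3·x_1^(-2/3), MU_x_2 ∝ x_2^(-2/3), so MRS = 3·(x_2/x_1)^(2/3) = p_1/p_2.
Hence x_2/x_1 = ((1/3)·p_1/p_2)^(1/(2/3)), i.e. raised to the 1.5 power.
With the ratio pinned down, the budget gives x_1* = M/(p_1 + p_2·(x_2/x_1)) and x_2* = (x_2/x_1)·x_1*.
Numerically x_2/x_1 = 0.182233, so x_1* = 58/(13.5 + 14·0.182233) = 3.6134.
At M' = 87: x_1* = 5.4201. Change: 5.4201 − 3.6134 = 1.8067.

Δx_1* = 1.8067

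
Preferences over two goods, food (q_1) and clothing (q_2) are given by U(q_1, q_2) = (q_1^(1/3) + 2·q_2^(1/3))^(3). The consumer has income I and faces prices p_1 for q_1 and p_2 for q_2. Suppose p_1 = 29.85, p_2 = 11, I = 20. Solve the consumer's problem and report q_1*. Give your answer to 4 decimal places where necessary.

q_1* = 0.1184

MU_q_1 ∝ q_1^(-2/3), MU_q_2 ∝ 2·q_2^(-2/3), so MRS = (1/2)·(q_2/q_1)^(2/3) = p_1/p_2.
Hence q_2/q_1 = (2·p_1/p_2)^(1/(2/3)), i.e. raised to the 1.5 power.
Substitute q_2 = (q_2/q_1)·q_1 into the budget: q_1* = I/(p_1 + p_2·(q_2/q_1)).
Numerically q_2/q_1 = 12.64365, so q_1* = 20/(29.85 + 11·12.64365) = 0.1184.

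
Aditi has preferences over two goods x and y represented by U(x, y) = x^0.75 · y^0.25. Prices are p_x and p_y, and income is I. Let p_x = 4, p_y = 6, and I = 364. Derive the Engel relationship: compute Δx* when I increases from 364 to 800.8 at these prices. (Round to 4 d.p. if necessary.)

Demand: x*(p_x,p_y,I) = 0.75·I/p_x and y* = 0.25·I/p_y.
At p_x=4, p_y=6, I=364: x* = 0.75·364/4 = 68.25.
At I' = 800.8: x* = 150.15. Change: 150.15 − 68.25 = 81.9.

Δx* = 81.9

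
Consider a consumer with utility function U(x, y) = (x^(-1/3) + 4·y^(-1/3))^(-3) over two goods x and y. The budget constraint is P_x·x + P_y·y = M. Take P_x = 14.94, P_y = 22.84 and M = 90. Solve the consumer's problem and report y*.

y* = 2.9898

From the CES first-order condition, (1/4)·(y/x)^(4/3) = P_x/P_y.
Hence y/x = (4·P_x/P_y)^(1/(4/3)), i.e. raised to the 0.75 power.
With the ratio pinned down, the budget gives x* = M/(P_x + P_y·(y/x)) and y* = (y/x)·x*.
Numerically y/x = 2.057244, so x* = 90/(14.94 + 22.84·2.057244) = 1.4533 and y* = 2.057244·1.4533 = 2.9898.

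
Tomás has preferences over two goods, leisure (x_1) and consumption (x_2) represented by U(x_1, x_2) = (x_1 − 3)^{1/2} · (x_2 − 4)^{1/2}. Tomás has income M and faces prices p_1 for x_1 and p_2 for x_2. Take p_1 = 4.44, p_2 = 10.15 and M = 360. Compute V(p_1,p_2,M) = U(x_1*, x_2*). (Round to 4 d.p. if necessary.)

MRS = (x_2−4)/(x_1−3). Tangency with p_1/p_2 gives x_2−4 = (p_1/p_2)·(x_1−3).
After buying the subsistence bundle (3, 4), a share 0.5 of the remaining income goes to x_1: x_1* = 3 + 0.5·(M − 3p_1 − 4p_2)/p_1.
Discretionary income = 360 − 3·4.44 − 4·10.15 = 306.08; x_1* = 3 + 0.5·306.08/4.44 = 37.4685; x_2* = 4 + 0.5·306.08/10.15 = 19.0778.
Utility at the optimum: U(37.4685, 19.0778) = 22.7971.

V = 22.7971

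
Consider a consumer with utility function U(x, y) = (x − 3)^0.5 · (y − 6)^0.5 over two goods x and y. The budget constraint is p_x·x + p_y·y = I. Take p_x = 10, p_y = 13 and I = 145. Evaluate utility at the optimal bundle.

V = 1.6226

MRS = (y−6)/(x−3). Tangency with p_x/p_y gives y−6 = (p_x/p_y)·(x−3).
Substituting into the budget: x* = 3 + 0.5·(I − 3·p_x − 6·p_y)/p_x, and y* = 6 + 0.5·(…)/p_y.
Discretionary income = 145 − 3·10 − 6·13 = 37; x* = 3 + 0.5·37/10 = 4.85; y* = 6 + 0.5·37/13 = 7.4231.
Utility at the optimum: U(4.85, 7.4231) = 1.6226.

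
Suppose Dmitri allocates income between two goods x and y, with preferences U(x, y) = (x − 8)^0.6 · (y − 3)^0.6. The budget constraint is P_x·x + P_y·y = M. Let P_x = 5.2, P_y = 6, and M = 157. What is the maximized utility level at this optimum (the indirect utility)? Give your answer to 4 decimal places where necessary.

MRS = (y−3)/(x−8). Tangency with P_x/P_y gives y−3 = (P_x/P_y)·(x−8).
Substituting into the budget: x* = 8 + 0.5·(M − 8·P_x − 3·P_y)/P_x, and y* = 3 + 0.5·(…)/P_y.
Discretionary income = 157 − 8·5.2 − 3·6 = 97.4; x* = 8 + 0.5·97.4/5.2 = 17.3654; y* = 3 + 0.5·97.4/6 = 11.1167.
Utility at the optimum: U(17.3654, 11.1167) = 13.4444.

V = 13.4444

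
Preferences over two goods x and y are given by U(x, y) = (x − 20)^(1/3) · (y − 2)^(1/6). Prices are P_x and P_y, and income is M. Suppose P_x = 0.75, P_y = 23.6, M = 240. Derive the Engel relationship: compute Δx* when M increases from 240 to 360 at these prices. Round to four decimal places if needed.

Δx* = 106.6667

MRS = 2·(y−2)/(x−20). Tangency with P_x/P_y gives y−2 = (1/2)·(P_x/P_y)·(x−20).
Substituting into the budget: x* = 20 + 2/3·(M − 20·P_x − 2·P_y)/P_x, and y* = 2 + 1/3·(…)/P_y.
Discretionary income = 240 − 20·0.75 − 2·23.6 = 177.8; x* = 20 + 2/3·177.8/0.75 = 178.0444.
At M' = 360: x* = 284.7111. Change: 284.7111 − 178.0444 = 106.6667.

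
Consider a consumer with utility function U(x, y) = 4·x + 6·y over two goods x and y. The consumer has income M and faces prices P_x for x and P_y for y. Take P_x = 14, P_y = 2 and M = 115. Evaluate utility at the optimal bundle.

Linear utility — the consumer picks whichever good has higher MU/price: 4/14 = 0.2857 vs 6/2 = 3.
y gives more utility per dollar, so spend all income on y: y* = M/P_y, x* = 0.
Numerically: x* = 0, y* = 57.5.
Utility at the optimum: U(0, 57.5) = 345.

V = 345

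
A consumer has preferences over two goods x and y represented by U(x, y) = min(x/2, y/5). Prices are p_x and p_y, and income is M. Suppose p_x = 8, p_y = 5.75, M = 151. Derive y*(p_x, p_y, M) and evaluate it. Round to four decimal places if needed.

With perfect complements, no substitution: consume in ratio x:y = 2:5.
Budget: p_x·x + p_y·(5/2)·x = M, so (2·p_x + 5·p_y)·x = 2·M.
Demand: x*(p_x,p_y,M) = 2·M/(2·p_x + 5·p_y), y* = 5·M/(2·p_x + 5·p_y).
Here 2·8 + 5·5.75 = 44.75, giving y* = 16.8715.

y* = 16.8715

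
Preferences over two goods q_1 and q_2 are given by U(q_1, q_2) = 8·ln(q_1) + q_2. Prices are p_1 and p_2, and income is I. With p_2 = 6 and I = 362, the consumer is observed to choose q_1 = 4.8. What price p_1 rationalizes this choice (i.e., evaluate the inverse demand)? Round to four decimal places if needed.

MU_q_1 = 8/q_1, MU_q_2 = 1. Tangency: 8/q_1 = p_1/p_2.
So q_1*(p_1,p_2) = 8·p_2/p_1, independent of income; and q_2* = (I − 8·p_2)/p_2.
Set q_1* = 4.8 in the demand function and solve for p_1: p_1 = 10.

p_1 = 10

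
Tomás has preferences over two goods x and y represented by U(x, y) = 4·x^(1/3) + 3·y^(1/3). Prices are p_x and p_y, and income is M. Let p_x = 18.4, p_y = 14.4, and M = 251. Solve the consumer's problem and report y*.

MRS = MU_x/MU_y = (4/3)·(y/x)^(2/3). Set equal to p_x/p_y.
Solve for the ratio: y/x = [(3/4)·p_x/p_y]^(1.5).
With the ratio pinned down, the budget gives x* = M/(p_x + p_y·(y/x)) and y* = (y/x)·x*.
Numerically y/x = 0.938156, so x* = 251/(18.4 + 14.4·0.938156) = 7.866 and y* = 0.938156·7.866 = 7.3795.

y* = 7.3795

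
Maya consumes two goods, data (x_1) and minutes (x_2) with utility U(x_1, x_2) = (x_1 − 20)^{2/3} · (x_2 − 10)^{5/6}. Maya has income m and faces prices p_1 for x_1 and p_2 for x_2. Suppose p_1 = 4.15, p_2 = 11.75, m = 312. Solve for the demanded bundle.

Let x_1' = x_1−20, x_2' = x_2−10. MRS = (4/5)·x_2'/x_1' = p_1/p_2.
Substituting into the budget: x_1* = 20 + 4/9·(m − 20·p_1 − 10·p_2)/p_1, and x_2* = 10 + 5/9·(…)/p_2.
Discretionary income = 312 − 20·4.15 − 10·11.75 = 111.5; x_1* = 20 + 4/9·111.5/4.15 = 31.9411; x_2* = 10 + 5/9·111.5/11.75 = 15.2719.

x_1* = 31.9411, x_2* = 15.2719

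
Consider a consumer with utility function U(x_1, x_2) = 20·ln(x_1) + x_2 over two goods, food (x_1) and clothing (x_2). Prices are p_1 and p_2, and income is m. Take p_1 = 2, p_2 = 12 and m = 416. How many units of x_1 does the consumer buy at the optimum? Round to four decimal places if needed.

MU_x_1 = 20/x_1, MU_x_2 = 1. Tangency: 20/x_1 = p_1/p_2.
So x_1*(p_1,p_2) = 20·p_2/p_1, independent of income; and x_2* = (m − 20·p_2)/p_2.
At the given prices: x_1* = 20·12/2 = 120.

x_1* = 120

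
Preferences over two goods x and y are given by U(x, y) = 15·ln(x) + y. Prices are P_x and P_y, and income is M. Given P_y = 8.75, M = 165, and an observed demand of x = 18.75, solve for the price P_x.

Set MRS = P_x/P_y: (15/x)/1 = P_x/P_y.
So x*(P_x,P_y) = 15·P_y/P_x, independent of income; and y* = (M − 15·P_y)/P_y.
Set x* = 18.75 in the demand function and solve for P_x: P_x = 7.

P_x = 7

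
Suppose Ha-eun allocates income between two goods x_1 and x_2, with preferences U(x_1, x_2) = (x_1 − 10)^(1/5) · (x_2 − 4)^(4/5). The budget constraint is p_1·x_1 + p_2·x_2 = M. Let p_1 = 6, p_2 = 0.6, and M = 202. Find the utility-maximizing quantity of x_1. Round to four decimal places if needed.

x_1* = 14.6533

This is Cobb-Douglas in (x_1−10, x_2−4): tangency gives 0.2·p_2·(x_2−4) = 0.8·p_1·(x_1−10).
Substituting into the budget: x_1* = 10 + 0.2·(M − 10·p_1 − 4·p_2)/p_1, and x_2* = 4 + 0.8·(…)/p_2.
Discretionary income = 202 − 10·6 − 4·0.6 = 139.6; x_1* = 10 + 0.2·139.6/6 = 14.6533.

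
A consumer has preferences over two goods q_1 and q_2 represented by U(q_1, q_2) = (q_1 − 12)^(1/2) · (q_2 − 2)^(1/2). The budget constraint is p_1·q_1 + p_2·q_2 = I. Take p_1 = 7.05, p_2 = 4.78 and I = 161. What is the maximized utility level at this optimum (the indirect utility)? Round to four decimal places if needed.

V = 5.757

This is Cobb-Douglas in (q_1−12, q_2−2): tangency gives 0.5·p_2·(q_2−2) = 0.5·p_1·(q_1−12).
Substituting into the budget: q_1* = 12 + 0.5·(I − 12·p_1 − 2·p_2)/p_1, and q_2* = 2 + 0.5·(…)/p_2.
Discretionary income = 161 − 12·7.05 − 2·4.78 = 66.84; q_1* = 12 + 0.5·66.84/7.05 = 16.7404; q_2* = 2 + 0.5·66.84/4.78 = 8.9916.
Utility at the optimum: U(16.7404, 8.9916) = 5.757.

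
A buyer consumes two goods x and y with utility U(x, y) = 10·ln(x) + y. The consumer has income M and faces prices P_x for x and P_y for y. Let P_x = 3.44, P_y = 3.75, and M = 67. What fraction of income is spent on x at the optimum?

Set MRS = P_x/P_y: (10/x)/1 = P_x/P_y.
So x*(P_x,P_y) = 10·P_y/P_x, independent of income; and y* = (M − 10·P_y)/P_y.
At the given prices: x* = 10·3.75/3.44 = 10.9012, and y* = 7.8667.
Expenditure on x: 3.44·10.9012 = 37.5; share = 0.5597.

share on x = 0.5597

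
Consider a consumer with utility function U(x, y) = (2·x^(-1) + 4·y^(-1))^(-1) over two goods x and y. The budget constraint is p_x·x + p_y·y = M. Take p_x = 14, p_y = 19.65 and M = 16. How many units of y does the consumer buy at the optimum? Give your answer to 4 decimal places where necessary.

From the CES first-order condition, (1/2)·(y/x)^(2) = p_x/p_y.
Hence y/x = (2·p_x/p_y)^(1/(2)), i.e. raised to the 0.5 power.
With the ratio pinned down, the budget gives x* = M/(p_x + p_y·(y/x)) and y* = (y/x)·x*.
Numerically y/x = 1.193707, so x* = 16/(14 + 19.65·1.193707) = 0.4272 and y* = 1.193707·0.4272 = 0.5099.

y* = 0.5099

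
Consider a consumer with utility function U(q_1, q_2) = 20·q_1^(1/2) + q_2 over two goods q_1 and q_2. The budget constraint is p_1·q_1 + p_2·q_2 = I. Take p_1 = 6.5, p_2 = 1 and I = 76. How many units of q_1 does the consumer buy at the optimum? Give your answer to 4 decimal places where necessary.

q_1* = 2.3669

Utility is quasi-linear in q_2; the FOC for q_1 is 10/√q_1 = p_1/p_2.
Thus q_1* = (10·p_2/p_1)² — independent of I — with the rest of income spent on q_2.
Plugging in: q_1* = (10·1/6.5)² = 2.3669.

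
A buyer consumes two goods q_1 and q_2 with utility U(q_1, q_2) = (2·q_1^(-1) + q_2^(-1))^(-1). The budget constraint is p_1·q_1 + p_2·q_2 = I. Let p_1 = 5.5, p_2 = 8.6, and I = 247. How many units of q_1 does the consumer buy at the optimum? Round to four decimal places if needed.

With the ratio pinned down, the budget gives q_1* = I/(p_1 + p_2·(q_2/q_1)) and q_2* = (q_2/q_1)·q_1*.
Numerically q_2/q_1 = 0.56548, so q_1* = 247/(5.5 + 8.6·0.56548) = 23.8345.

q_1* = 23.8345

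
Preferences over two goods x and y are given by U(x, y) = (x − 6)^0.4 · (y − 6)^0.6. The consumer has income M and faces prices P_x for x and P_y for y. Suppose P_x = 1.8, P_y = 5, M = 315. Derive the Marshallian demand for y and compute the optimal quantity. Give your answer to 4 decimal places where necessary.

MRS = (2/3)·(y−6)/(x−6). Tangency with P_x/P_y gives y−6 = (3/2)·(P_x/P_y)·(x−6).
Substituting into the budget: x* = 6 + 0.4·(M − 6·P_x − 6·P_y)/P_x, and y* = 6 + 0.6·(…)/P_y.
Discretionary income = 315 − 6·1.8 − 6·5 = 274.2; y* = 6 + 0.6·274.2/5 = 38.904.

y* = 38.904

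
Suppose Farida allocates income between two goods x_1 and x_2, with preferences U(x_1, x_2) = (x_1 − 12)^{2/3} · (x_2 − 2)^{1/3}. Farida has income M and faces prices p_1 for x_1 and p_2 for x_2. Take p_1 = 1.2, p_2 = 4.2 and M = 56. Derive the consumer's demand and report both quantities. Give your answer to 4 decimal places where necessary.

x_1* = 30.4444, x_2* = 4.6349

MRS = 2·(x_2−2)/(x_1−12). Tangency with p_1/p_2 gives x_2−2 = (1/2)·(p_1/p_2)·(x_1−12).
Substituting into the budget: x_1* = 12 + 2/3·(M − 12·p_1 − 2·p_2)/p_1, and x_2* = 2 + 1/3·(…)/p_2.
Discretionary income = 56 − 12·1.2 − 2·4.2 = 33.2; x_1* = 12 + 2/3·33.2/1.2 = 30.4444; x_2* = 2 + 1/3·33.2/4.2 = 4.6349.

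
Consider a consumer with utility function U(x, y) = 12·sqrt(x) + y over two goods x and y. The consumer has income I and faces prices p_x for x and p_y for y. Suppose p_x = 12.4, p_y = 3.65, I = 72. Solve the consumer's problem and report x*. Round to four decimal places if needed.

Solve: √x = 6·p_y/p_x, so x*(p_x,p_y) = (6·p_y/p_x)², and y* = (I − p_x·x*)/p_y.
Plugging in: x* = (6·3.65/12.4)² = 3.1192.

x* = 3.1192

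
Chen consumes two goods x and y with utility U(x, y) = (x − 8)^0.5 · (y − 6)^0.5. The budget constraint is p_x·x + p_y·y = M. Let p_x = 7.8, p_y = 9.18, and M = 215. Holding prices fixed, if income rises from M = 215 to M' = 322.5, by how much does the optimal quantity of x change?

Let x' = x−8, y' = y−6. MRS = y'/x' = p_x/p_y.
Substituting into the budget: x* = 8 + 0.5·(M − 8·p_x − 6·p_y)/p_x, and y* = 6 + 0.5·(…)/p_y.
Discretionary income = 215 − 8·7.8 − 6·9.18 = 97.52; x* = 8 + 0.5·97.52/7.8 = 14.2513.
At M' = 322.5: x* = 21.1423. Change: 21.1423 − 14.2513 = 6.891.

Δx* = 6.891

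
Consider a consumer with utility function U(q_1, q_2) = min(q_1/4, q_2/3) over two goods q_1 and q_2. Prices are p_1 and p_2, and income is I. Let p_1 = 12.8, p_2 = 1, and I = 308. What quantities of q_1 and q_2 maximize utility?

With perfect complements, no substitution: consume in ratio q_1:q_2 = 4:3.
Budget: p_1·q_1 + p_2·(3/4)·q_1 = I, so (4·p_1 + 3·p_2)·q_1 = 4·I.
Demand: q_1*(p_1,p_2,I) = 4·I/(4·p_1 + 3·p_2), q_2* = 3·I/(4·p_1 + 3·p_2).
Here 4·12.8 + 3·1 = 54.2, giving q_1* = 22.7306 and q_2* = 17.048.

q_1* = 22.7306, q_2* = 17.048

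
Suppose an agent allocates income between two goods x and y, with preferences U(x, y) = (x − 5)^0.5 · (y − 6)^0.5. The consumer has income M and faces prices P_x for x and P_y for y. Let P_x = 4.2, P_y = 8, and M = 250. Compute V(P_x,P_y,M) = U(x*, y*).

Substituting into the budget: x* = 5 + 0.5·(M − 5·P_x − 6·P_y)/P_x, and y* = 6 + 0.5·(…)/P_y.
Discretionary income = 250 − 5·4.2 − 6·8 = 181; x* = 5 + 0.5·181/4.2 = 26.5476; y* = 6 + 0.5·181/8 = 17.3125.
Utility at the optimum: U(26.5476, 17.3125) = 15.6127.

V = 15.6127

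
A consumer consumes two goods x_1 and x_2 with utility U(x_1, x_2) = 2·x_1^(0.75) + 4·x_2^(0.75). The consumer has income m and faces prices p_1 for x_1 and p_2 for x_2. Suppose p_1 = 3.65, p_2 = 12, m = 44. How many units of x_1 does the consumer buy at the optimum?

MRS = MU_x_1/MU_x_2 = (1/2)·(x_2/x_1)^(0.25). Set equal to p_1/p_2.
Solve for the ratio: x_2/x_1 = [2·p_1/p_2]^(4).
Substitute x_2 = (x_2/x_1)·x_1 into the budget: x_1* = m/(p_1 + p_2·(x_2/x_1)).
Numerically x_2/x_1 = 0.136951, so x_1* = 44/(3.65 + 12·0.136951) = 8.3122.

x_1* = 8.3122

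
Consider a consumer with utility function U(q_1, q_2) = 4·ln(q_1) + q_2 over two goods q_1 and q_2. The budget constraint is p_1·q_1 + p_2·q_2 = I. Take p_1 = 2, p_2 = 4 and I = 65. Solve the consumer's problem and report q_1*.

MU_q_1 = 4/q_1, MU_q_2 = 1. Tangency: 4/q_1 = p_1/p_2.
So q_1*(p_1,p_2) = 4·p_2/p_1, independent of income; and q_2* = (I − 4·p_2)/p_2.
At the given prices: q_1* = 4·4/2 = 8.

q_1* = 8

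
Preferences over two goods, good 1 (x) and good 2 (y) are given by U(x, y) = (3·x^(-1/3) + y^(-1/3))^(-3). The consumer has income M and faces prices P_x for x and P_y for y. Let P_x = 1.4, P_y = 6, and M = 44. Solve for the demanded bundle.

x* = 19.2672, y* = 2.8377

From the CES first-order condition, 3·(y/x)^(4/3) = P_x/P_y.
Hence y/x = ((1/3)·P_x/P_y)^(1/(4/3)), i.e. raised to the 0.75 power.
With the ratio pinned down, the budget gives x* = M/(P_x + P_y·(y/x)) and y* = (y/x)·x*.
Numerically y/x = 0.147279, so x* = 44/(1.4 + 6·0.147279) = 19.2672 and y* = 0.147279·19.2672 = 2.8377.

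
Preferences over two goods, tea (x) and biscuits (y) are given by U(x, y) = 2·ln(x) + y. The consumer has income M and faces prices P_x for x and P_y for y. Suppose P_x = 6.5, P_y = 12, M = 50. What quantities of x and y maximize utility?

MU_x = 2/x, MU_y = 1. Tangency: 2/x = P_x/P_y.
So x*(P_x,P_y) = 2·P_y/P_x, independent of income; and y* = (M − 2·P_y)/P_y.
At the given prices: x* = 2·12/6.5 = 3.6923, and y* = 2.1667.

x* = 3.6923, y* = 2.1667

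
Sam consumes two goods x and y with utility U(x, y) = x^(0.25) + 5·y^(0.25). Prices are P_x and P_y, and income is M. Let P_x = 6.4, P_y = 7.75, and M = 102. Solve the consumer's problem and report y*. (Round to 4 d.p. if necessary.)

From the CES first-order condition, (1/5)·(y/x)^(0.75) = P_x/P_y.
Solve for the ratio: y/x = [5·P_x/P_y]^(4/3).
With the ratio pinned down, the budget gives x* = M/(P_x + P_y·(y/x)) and y* = (y/x)·x*.
Numerically y/x = 6.624163, so x* = 102/(6.4 + 7.75·6.624163) = 1.7666 and y* = 6.624163·1.7666 = 11.7024.

y* = 11.7024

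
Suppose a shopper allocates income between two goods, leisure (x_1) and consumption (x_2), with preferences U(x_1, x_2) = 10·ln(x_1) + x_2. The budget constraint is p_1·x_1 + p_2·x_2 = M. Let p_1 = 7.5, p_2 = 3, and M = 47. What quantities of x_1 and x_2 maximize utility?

x_1* = 4, x_2* = 5.6667

So x_1*(p_1,p_2) = 10·p_2/p_1, independent of income; and x_2* = (M − 10·p_2)/p_2.
At the given prices: x_1* = 10·3/7.5 = 4, and x_2* = 5.6667.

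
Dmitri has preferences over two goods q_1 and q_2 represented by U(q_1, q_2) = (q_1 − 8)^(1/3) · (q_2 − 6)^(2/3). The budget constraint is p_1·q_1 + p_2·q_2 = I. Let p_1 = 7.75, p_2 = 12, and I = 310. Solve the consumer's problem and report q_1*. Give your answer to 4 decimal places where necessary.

q_1* = 15.5699

This is Cobb-Douglas in (q_1−8, q_2−6): tangency gives 1/3·p_2·(q_2−6) = 2/3·p_1·(q_1−8).
Substituting into the budget: q_1* = 8 + 1/3·(I − 8·p_1 − 6·p_2)/p_1, and q_2* = 6 + 2/3·(…)/p_2.
Discretionary income = 310 − 8·7.75 − 6·12 = 176; q_1* = 8 + 1/3·176/7.75 = 15.5699.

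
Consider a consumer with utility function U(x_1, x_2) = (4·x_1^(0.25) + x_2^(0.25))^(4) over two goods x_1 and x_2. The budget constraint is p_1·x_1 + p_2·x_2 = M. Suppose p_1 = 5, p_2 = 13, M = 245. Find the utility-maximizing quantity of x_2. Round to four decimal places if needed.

x_2* = 1.9367

MRS = MU_x_1/MU_x_2 = 4·(x_2/x_1)^(0.75). Set equal to p_1/p_2.
Hence x_2/x_1 = ((1/4)·p_1/p_2)^(1/(0.75)), i.e. raised to the 4/3 power.
With the ratio pinned down, the budget gives x_1* = M/(p_1 + p_2·(x_2/x_1)) and x_2* = (x_2/x_1)·x_1*.
Numerically x_2/x_1 = 0.044051, so x_1* = 245/(5 + 13·0.044051) = 43.9646 and x_2* = 0.044051·43.9646 = 1.9367.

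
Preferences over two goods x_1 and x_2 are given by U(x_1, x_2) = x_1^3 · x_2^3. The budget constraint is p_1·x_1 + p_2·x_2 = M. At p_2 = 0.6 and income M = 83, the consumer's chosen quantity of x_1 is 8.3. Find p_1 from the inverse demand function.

Tangency: MRS = x_2/x_1 = p_1/p_2.
So 3·p_2·x_2 = 3·p_1·x_1; combined with the budget, a share 0.5 of income goes to x_1.
Demand: x_1*(p_1,p_2,M) = 0.5·M/p_1 and x_2* = 0.5·M/p_2.
Set x_1* = 8.3 in the demand function and solve for p_1: p_1 = 5.

p_1 = 5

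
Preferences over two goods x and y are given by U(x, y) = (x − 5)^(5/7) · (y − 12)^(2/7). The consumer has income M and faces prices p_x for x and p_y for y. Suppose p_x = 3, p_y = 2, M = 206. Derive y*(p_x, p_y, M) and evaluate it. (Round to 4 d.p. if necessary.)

Substituting into the budget: x* = 5 + 5/7·(M − 5·p_x − 12·p_y)/p_x, and y* = 12 + 2/7·(…)/p_y.
Discretionary income = 206 − 5·3 − 12·2 = 167; y* = 12 + 2/7·167/2 = 35.8571.

y* = 35.8571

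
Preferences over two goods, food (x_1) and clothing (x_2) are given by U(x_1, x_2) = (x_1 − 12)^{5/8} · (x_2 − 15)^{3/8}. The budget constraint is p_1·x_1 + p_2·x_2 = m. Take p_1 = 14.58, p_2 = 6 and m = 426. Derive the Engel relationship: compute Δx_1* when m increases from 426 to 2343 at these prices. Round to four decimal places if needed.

Δx_1* = 82.1759

This is Cobb-Douglas in (x_1−12, x_2−15): tangency gives 0.625·p_2·(x_2−15) = 0.375·p_1·(x_1−12).
After buying the subsistence bundle (12, 15), a share 0.625 of the remaining income goes to x_1: x_1* = 12 + 0.625·(m − 12p_1 − 15p_2)/p_1.
Discretionary income = 426 − 12·14.58 − 15·6 = 161.04; x_1* = 12 + 0.625·161.04/14.58 = 18.9033.
At m' = 2343: x_1* = 101.0792. Change: 101.0792 − 18.9033 = 82.1759.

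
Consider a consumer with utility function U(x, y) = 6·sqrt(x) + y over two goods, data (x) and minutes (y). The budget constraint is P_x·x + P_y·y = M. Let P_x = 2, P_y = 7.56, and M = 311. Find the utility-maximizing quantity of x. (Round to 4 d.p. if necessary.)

MU_x = 3/√x, MU_y = 1. Tangency: 3/√x = P_x/P_y.
Solve: √x = 3·P_y/P_x, so x*(P_x,P_y) = (3·P_y/P_x)², and y* = (M − P_x·x*)/P_y.
Plugging in: x* = (3·7.56/2)² = 128.5956.

x* = 128.5956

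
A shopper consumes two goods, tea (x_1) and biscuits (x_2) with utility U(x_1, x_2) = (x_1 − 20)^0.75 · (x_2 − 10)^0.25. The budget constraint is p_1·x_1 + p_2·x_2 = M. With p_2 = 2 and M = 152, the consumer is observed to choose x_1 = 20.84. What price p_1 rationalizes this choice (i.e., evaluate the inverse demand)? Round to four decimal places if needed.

p_1 = 6.25

MRS = 3·(x_2−10)/(x_1−20). Tangency with p_1/p_2 gives x_2−10 = (1/3)·(p_1/p_2)·(x_1−20).
Substituting into the budget: x_1* = 20 + 0.75·(M − 20·p_1 − 10·p_2)/p_1, and x_2* = 10 + 0.25·(…)/p_2.
Set x_1* = 20.84 in the demand function and solve for p_1: p_1 = 6.25.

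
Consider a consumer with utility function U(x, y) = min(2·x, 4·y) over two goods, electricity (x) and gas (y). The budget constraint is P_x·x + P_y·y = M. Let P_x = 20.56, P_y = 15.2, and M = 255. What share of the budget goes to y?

With perfect complements, no substitution: consume in ratio x:y = 4:2.
Budget: P_x·x + P_y·(1/2)·x = M, so (4·P_x + 2·P_y)·x = 4·M.
Demand: x*(P_x,P_y,M) = 4·M/(4·P_x + 2·P_y), y* = 2·M/(4·P_x + 2·P_y).
Here 4·20.56 + 2·15.2 = 112.64, giving x* = 9.0554 and y* = 4.5277.
Expenditure on y: 15.2·4.5277 = 68.821; share = 0.2699.

share on y = 0.2699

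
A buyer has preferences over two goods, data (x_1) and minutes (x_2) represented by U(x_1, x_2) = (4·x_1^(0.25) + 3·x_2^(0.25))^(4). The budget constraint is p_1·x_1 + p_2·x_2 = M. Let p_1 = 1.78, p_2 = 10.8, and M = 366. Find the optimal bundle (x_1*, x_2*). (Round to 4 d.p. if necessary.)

Numerically x_2/x_1 = 0.061576, so x_1* = 366/(1.78 + 10.8·0.061576) = 149.6921 and x_2* = 0.061576·149.6921 = 9.2174.

x_1* = 149.6921, x_2* = 9.2174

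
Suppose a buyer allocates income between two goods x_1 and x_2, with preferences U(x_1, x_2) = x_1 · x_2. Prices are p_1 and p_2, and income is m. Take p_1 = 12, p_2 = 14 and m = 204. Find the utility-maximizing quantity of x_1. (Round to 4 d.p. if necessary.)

Tangency: MRS = x_2/x_1 = p_1/p_2.
So p_2·x_2 = p_1·x_1; combined with the budget, a share 0.5 of income goes to x_1.
Demand: x_1*(p_1,p_2,m) = 0.5·m/p_1 and x_2* = 0.5·m/p_2.
At p_1=12, p_2=14, m=204: x_1* = 0.5·204/12 = 8.5.

x_1* = 8.5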